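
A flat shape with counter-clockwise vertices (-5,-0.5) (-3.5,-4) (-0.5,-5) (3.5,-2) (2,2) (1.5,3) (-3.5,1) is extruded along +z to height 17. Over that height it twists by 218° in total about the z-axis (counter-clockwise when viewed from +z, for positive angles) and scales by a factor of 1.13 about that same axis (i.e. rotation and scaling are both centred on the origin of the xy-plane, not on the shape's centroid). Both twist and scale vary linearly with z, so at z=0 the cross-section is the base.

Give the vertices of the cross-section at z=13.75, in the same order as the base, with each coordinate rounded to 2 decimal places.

t = z/height = 13.75/17 = 0.808824
s = 1 + (scale-1)·z/height = 1 + (1.13-1)·13.75/17 = 1.105147
θ = twist·z/height = 218°·13.75/17 = 176.3235° = 3.077426 rad
cos θ = -0.997942, sin θ = 0.064122 (intermediates below are computed at full precision and shown rounded to 5 d.p.)
v1: (-5,-0.5) → rotate → (5.02177,0.17836) → ×s → (5.54980,0.19711) → (5.55,0.20)
v2: (-3.5,-4) → rotate → (3.74929,3.76734) → ×s → (4.14351,4.16346) → (4.14,4.16)
v3: (-0.5,-5) → rotate → (0.81958,4.95765) → ×s → (0.90576,5.47893) → (0.91,5.48)
v4: (3.5,-2) → rotate → (-3.36455,2.22031) → ×s → (-3.71832,2.45377) → (-3.72,2.45)
v5: (2,2) → rotate → (-2.12413,-1.86764) → ×s → (-2.34747,-2.06402) → (-2.35,-2.06)
v6: (1.5,3) → rotate → (-1.68928,-2.89764) → ×s → (-1.86690,-3.20232) → (-1.87,-3.20)
v7: (-3.5,1) → rotate → (3.42867,-1.22237) → ×s → (3.78919,-1.35090) → (3.79,-1.35)

Cross-section at z=13.75: (5.55,0.20) (4.14,4.16) (0.91,5.48) (-3.72,2.45) (-2.35,-2.06) (-1.87,-3.20) (3.79,-1.35)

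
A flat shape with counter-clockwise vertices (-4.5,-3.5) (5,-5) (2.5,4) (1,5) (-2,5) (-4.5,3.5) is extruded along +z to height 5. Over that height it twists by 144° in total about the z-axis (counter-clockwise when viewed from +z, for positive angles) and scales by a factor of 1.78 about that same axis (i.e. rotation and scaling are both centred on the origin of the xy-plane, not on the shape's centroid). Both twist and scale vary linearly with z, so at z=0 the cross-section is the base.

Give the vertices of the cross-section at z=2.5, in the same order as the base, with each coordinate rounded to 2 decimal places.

t = z/height = 2.5/5 = 0.5
s = 1 + (scale-1)·z/height = 1 + (1.78-1)·2.5/5 = 1.390000
θ = twist·z/height = 144°·2.5/5 = 72.0000° = 1.256637 rad
cos θ = 0.309017, sin θ = 0.951057 (intermediates below are computed at full precision and shown rounded to 5 d.p.)
v1: (-4.5,-3.5) → rotate → (1.93812,-5.36131) → ×s → (2.69399,-7.45223) → (2.69,-7.45)
v2: (5,-5) → rotate → (6.30037,3.21020) → ×s → (8.75751,4.46217) → (8.76,4.46)
v3: (2.5,4) → rotate → (-3.03168,3.61371) → ×s → (-4.21404,5.02306) → (-4.21,5.02)
v4: (1,5) → rotate → (-4.44627,2.49614) → ×s → (-6.18031,3.46964) → (-6.18,3.47)
v5: (-2,5) → rotate → (-5.37332,-0.35703) → ×s → (-7.46891,-0.49627) → (-7.47,-0.50)
v6: (-4.5,3.5) → rotate → (-4.71927,-3.19819) → ×s → (-6.55979,-4.44549) → (-6.56,-4.45)

Cross-section at z=2.5: (2.69,-7.45) (8.76,4.46) (-4.21,5.02) (-6.18,3.47) (-7.47,-0.50) (-6.56,-4.45)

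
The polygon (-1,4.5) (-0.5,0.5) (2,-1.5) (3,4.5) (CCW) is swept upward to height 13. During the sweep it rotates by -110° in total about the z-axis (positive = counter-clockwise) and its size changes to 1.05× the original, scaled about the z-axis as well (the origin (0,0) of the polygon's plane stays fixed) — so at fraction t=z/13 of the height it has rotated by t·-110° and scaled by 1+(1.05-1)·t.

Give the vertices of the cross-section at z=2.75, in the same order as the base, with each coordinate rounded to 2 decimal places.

t = z/height = 2.75/13 = 0.211538
s = 1 + (scale-1)·z/height = 1 + (1.05-1)·2.75/13 = 1.010577
θ = twist·z/height = -110°·2.75/13 = -23.2692° = -0.406125 rad
cos θ = 0.918659, sin θ = -0.395052 (intermediates below are computed at full precision and shown rounded to 5 d.p.)
v1: (-1,4.5) → rotate → (0.85908,4.52902) → ×s → (0.86816,4.57692) → (0.87,4.58)
v2: (-0.5,0.5) → rotate → (-0.26180,0.65686) → ×s → (-0.26457,0.66380) → (-0.26,0.66)
v3: (2,-1.5) → rotate → (1.24474,-2.16809) → ×s → (1.25790,-2.19102) → (1.26,-2.19)
v4: (3,4.5) → rotate → (4.53371,2.94881) → ×s → (4.58166,2.98000) → (4.58,2.98)

Cross-section at z=2.75: (0.87,4.58) (-0.26,0.66) (1.26,-2.19) (4.58,2.98)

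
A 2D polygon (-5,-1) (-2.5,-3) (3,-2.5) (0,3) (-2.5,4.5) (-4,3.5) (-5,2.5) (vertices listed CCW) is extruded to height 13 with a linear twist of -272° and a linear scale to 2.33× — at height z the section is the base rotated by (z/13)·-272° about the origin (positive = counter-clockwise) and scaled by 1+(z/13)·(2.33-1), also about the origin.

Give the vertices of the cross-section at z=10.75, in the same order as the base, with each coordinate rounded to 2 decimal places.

Cross-section at z=10.75: (8.92,-5.93) (8.17,0.75) (-0.75,8.17) (-4.45,-4.46) (-2.96,-10.40) (0.76,-11.13) (3.73,-11.13)

t = z/height = 10.75/13 = 0.826923
s = 1 + (scale-1)·z/height = 1 + (2.33-1)·10.75/13 = 2.099808
θ = twist·z/height = -272°·10.75/13 = -224.9231° = -3.925648 rad
cos θ = -0.708055, sin θ = 0.706157 (intermediates below are computed at full precision and shown rounded to 5 d.p.)
v1: (-5,-1) → rotate → (4.24643,-2.82273) → ×s → (8.91670,-5.92719) → (8.92,-5.93)
v2: (-2.5,-3) → rotate → (3.88861,0.35877) → ×s → (8.16533,0.75336) → (8.17,0.75)
v3: (3,-2.5) → rotate → (-0.35877,3.88861) → ×s → (-0.75336,8.16533) → (-0.75,8.17)
v4: (0,3) → rotate → (-2.11847,-2.12417) → ×s → (-4.44838,-4.46034) → (-4.45,-4.46)
v5: (-2.5,4.5) → rotate → (-1.40757,-4.95164) → ×s → (-2.95562,-10.39750) → (-2.96,-10.40)
v6: (-4,3.5) → rotate → (0.36067,-5.30282) → ×s → (0.75734,-11.13491) → (0.76,-11.13)
v7: (-5,2.5) → rotate → (1.77489,-5.30092) → ×s → (3.72692,-11.13092) → (3.73,-11.13)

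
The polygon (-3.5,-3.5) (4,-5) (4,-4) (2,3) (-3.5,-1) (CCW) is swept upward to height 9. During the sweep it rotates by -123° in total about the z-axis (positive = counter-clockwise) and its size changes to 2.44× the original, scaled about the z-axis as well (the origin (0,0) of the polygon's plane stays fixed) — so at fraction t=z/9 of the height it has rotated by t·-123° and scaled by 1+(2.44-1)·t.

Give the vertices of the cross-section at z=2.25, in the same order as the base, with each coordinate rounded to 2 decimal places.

t = z/height = 2.25/9 = 0.25
s = 1 + (scale-1)·z/height = 1 + (2.44-1)·2.25/9 = 1.360000
θ = twist·z/height = -123°·2.25/9 = -30.7500° = -0.536689 rad
cos θ = 0.859406, sin θ = -0.511293 (intermediates below are computed at full precision and shown rounded to 5 d.p.)
v1: (-3.5,-3.5) → rotate → (-4.79745,-1.21840) → ×s → (-6.52453,-1.65702) → (-6.52,-1.66)
v2: (4,-5) → rotate → (0.88116,-6.34220) → ×s → (1.19838,-8.62540) → (1.20,-8.63)
v3: (4,-4) → rotate → (1.39245,-5.48280) → ×s → (1.89374,-7.45661) → (1.89,-7.46)
v4: (2,3) → rotate → (3.25269,1.55563) → ×s → (4.42366,2.11566) → (4.42,2.12)
v5: (-3.5,-1) → rotate → (-3.51922,0.93012) → ×s → (-4.78613,1.26496) → (-4.79,1.26)

Cross-section at z=2.25: (-6.52,-1.66) (1.20,-8.63) (1.89,-7.46) (4.42,2.12) (-4.79,1.26)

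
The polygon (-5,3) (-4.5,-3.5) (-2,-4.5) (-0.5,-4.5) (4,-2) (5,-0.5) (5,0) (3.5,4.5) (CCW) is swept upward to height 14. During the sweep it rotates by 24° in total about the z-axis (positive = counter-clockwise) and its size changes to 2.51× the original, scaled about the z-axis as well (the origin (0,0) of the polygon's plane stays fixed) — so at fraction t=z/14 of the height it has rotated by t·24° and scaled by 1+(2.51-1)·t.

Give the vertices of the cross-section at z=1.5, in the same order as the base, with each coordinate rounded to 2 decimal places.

t = z/height = 1.5/14 = 0.107143
s = 1 + (scale-1)·z/height = 1 + (2.51-1)·1.5/14 = 1.161786
θ = twist·z/height = 24°·1.5/14 = 2.5714° = 0.044880 rad
cos θ = 0.998993, sin θ = 0.044865 (intermediates below are computed at full precision and shown rounded to 5 d.p.)
v1: (-5,3) → rotate → (-5.12956,2.77266) → ×s → (-5.95945,3.22123) → (-5.96,3.22)
v2: (-4.5,-3.5) → rotate → (-4.33844,-3.69837) → ×s → (-5.04034,-4.29671) → (-5.04,-4.30)
v3: (-2,-4.5) → rotate → (-1.79609,-4.58520) → ×s → (-2.08668,-5.32702) → (-2.09,-5.33)
v4: (-0.5,-4.5) → rotate → (-0.29760,-4.51790) → ×s → (-0.34575,-5.24883) → (-0.35,-5.25)
v5: (4,-2) → rotate → (4.08570,-1.81853) → ×s → (4.74671,-2.11274) → (4.75,-2.11)
v6: (5,-0.5) → rotate → (5.01740,-0.27517) → ×s → (5.82914,-0.31969) → (5.83,-0.32)
v7: (5,0) → rotate → (4.99497,0.22432) → ×s → (5.80308,0.26062) → (5.80,0.26)
v8: (3.5,4.5) → rotate → (3.29458,4.65250) → ×s → (3.82760,5.40520) → (3.83,5.41)

Cross-section at z=1.5: (-5.96,3.22) (-5.04,-4.30) (-2.09,-5.33) (-0.35,-5.25) (4.75,-2.11) (5.83,-0.32) (5.80,0.26) (3.83,5.41)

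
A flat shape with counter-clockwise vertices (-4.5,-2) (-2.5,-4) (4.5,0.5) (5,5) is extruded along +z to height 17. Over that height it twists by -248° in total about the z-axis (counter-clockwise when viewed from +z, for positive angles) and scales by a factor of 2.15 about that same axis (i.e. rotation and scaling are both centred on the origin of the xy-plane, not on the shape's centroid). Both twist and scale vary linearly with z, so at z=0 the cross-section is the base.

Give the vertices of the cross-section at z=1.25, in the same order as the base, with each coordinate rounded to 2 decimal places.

t = z/height = 1.25/17 = 0.0735294
s = 1 + (scale-1)·z/height = 1 + (2.15-1)·1.25/17 = 1.084559
θ = twist·z/height = -248°·1.25/17 = -18.2353° = -0.318266 rad
cos θ = 0.949779, sin θ = -0.312920 (intermediates below are computed at full precision and shown rounded to 5 d.p.)
v1: (-4.5,-2) → rotate → (-4.89985,-0.49142) → ×s → (-5.31417,-0.53297) → (-5.31,-0.53)
v2: (-2.5,-4) → rotate → (-3.62613,-3.01682) → ×s → (-3.93275,-3.27192) → (-3.93,-3.27)
v3: (4.5,0.5) → rotate → (4.43047,-0.93325) → ×s → (4.80510,-1.01217) → (4.81,-1.01)
v4: (5,5) → rotate → (6.31350,3.18430) → ×s → (6.84736,3.45356) → (6.85,3.45)

Cross-section at z=1.25: (-5.31,-0.53) (-3.93,-3.27) (4.81,-1.01) (6.85,3.45)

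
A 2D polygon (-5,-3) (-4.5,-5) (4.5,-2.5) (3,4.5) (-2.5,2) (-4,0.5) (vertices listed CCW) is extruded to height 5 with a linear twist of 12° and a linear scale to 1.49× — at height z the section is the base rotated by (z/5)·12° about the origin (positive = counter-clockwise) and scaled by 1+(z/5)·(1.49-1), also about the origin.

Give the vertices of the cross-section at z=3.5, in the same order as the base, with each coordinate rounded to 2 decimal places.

t = z/height = 3.5/5 = 0.7
s = 1 + (scale-1)·z/height = 1 + (1.49-1)·3.5/5 = 1.343000
θ = twist·z/height = 12°·3.5/5 = 8.4000° = 0.146608 rad
cos θ = 0.989272, sin θ = 0.146083 (intermediates below are computed at full precision and shown rounded to 5 d.p.)
v1: (-5,-3) → rotate → (-4.50811,-3.69823) → ×s → (-6.05440,-4.96673) → (-6.05,-4.97)
v2: (-4.5,-5) → rotate → (-3.72131,-5.60374) → ×s → (-4.99772,-7.52582) → (-5.00,-7.53)
v3: (4.5,-2.5) → rotate → (4.81693,-1.81581) → ×s → (6.46914,-2.43863) → (6.47,-2.44)
v4: (3,4.5) → rotate → (2.31044,4.88997) → ×s → (3.10293,6.56724) → (3.10,6.57)
v5: (-2.5,2) → rotate → (-2.76535,1.61334) → ×s → (-3.71386,2.16671) → (-3.71,2.17)
v6: (-4,0.5) → rotate → (-4.03013,-0.08970) → ×s → (-5.41247,-0.12046) → (-5.41,-0.12)

Cross-section at z=3.5: (-6.05,-4.97) (-5.00,-7.53) (6.47,-2.44) (3.10,6.57) (-3.71,2.17) (-5.41,-0.12)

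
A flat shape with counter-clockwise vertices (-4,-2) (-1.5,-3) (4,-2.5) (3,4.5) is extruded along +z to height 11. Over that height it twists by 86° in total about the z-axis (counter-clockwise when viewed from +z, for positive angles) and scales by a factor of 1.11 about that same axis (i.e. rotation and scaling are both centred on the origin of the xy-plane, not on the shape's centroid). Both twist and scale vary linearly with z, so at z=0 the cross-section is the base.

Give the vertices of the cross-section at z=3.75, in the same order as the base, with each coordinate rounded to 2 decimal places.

Cross-section at z=3.75: (-2.60,-3.84) (0.17,-3.48) (4.89,-0.23) (0.43,5.59)

t = z/height = 3.75/11 = 0.340909
s = 1 + (scale-1)·z/height = 1 + (1.11-1)·3.75/11 = 1.037500
θ = twist·z/height = 86°·3.75/11 = 29.3182° = 0.511699 rad
cos θ = 0.871914, sin θ = 0.489659 (intermediates below are computed at full precision and shown rounded to 5 d.p.)
v1: (-4,-2) → rotate → (-2.50834,-3.70246) → ×s → (-2.60240,-3.84131) → (-2.60,-3.84)
v2: (-1.5,-3) → rotate → (0.16111,-3.35023) → ×s → (0.16715,-3.47586) → (0.17,-3.48)
v3: (4,-2.5) → rotate → (4.71180,-0.22115) → ×s → (4.88850,-0.22944) → (4.89,-0.23)
v4: (3,4.5) → rotate → (0.41228,5.39259) → ×s → (0.42774,5.59481) → (0.43,5.59)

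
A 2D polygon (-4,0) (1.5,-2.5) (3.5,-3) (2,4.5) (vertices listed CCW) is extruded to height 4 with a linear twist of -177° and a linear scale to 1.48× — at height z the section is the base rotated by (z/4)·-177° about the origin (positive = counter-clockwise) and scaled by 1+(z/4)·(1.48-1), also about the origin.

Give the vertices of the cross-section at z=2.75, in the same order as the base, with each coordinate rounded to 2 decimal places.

Cross-section at z=2.75: (2.79,4.53) (-3.88,0.05) (-5.84,-1.87) (3.70,-5.41)

t = z/height = 2.75/4 = 0.6875
s = 1 + (scale-1)·z/height = 1 + (1.48-1)·2.75/4 = 1.330000
θ = twist·z/height = -177°·2.75/4 = -121.6875° = -2.123848 rad
cos θ = -0.525286, sin θ = -0.850926 (intermediates below are computed at full precision and shown rounded to 5 d.p.)
v1: (-4,0) → rotate → (2.10114,3.40370) → ×s → (2.79452,4.52692) → (2.79,4.53)
v2: (1.5,-2.5) → rotate → (-2.91524,0.03683) → ×s → (-3.87727,0.04898) → (-3.88,0.05)
v3: (3.5,-3) → rotate → (-4.39128,-1.40238) → ×s → (-5.84040,-1.86517) → (-5.84,-1.87)
v4: (2,4.5) → rotate → (2.77859,-4.06564) → ×s → (3.69553,-5.40730) → (3.70,-5.41)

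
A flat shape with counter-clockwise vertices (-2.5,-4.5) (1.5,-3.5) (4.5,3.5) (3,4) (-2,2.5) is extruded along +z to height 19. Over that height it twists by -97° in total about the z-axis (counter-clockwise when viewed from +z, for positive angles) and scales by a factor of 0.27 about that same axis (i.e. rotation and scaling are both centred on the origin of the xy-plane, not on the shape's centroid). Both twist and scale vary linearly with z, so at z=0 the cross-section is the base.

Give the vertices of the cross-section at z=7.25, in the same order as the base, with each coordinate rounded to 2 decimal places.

t = z/height = 7.25/19 = 0.381579
s = 1 + (scale-1)·z/height = 1 + (0.27-1)·7.25/19 = 0.721447
θ = twist·z/height = -97°·7.25/19 = -37.0132° = -0.646001 rad
cos θ = 0.798497, sin θ = -0.601998 (intermediates below are computed at full precision and shown rounded to 5 d.p.)
v1: (-2.5,-4.5) → rotate → (-4.70524,-2.08824) → ×s → (-3.39458,-1.50656) → (-3.39,-1.51)
v2: (1.5,-3.5) → rotate → (-0.90925,-3.69774) → ×s → (-0.65597,-2.66772) → (-0.66,-2.67)
v3: (4.5,3.5) → rotate → (5.70023,0.08575) → ×s → (4.11242,0.06186) → (4.11,0.06)
v4: (3,4) → rotate → (4.80349,1.38799) → ×s → (3.46546,1.00136) → (3.47,1.00)
v5: (-2,2.5) → rotate → (-0.09200,3.20024) → ×s → (-0.06637,2.30880) → (-0.07,2.31)

Cross-section at z=7.25: (-3.39,-1.51) (-0.66,-2.67) (4.11,0.06) (3.47,1.00) (-0.07,2.31)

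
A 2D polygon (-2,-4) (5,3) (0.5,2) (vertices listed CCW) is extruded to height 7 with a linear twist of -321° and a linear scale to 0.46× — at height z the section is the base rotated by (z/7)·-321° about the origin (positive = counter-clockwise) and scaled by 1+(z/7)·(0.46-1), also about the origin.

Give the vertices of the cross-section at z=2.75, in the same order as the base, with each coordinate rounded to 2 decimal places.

Cross-section at z=2.75: (-1.62,3.13) (-0.41,-4.58) (1.04,-1.25)

t = z/height = 2.75/7 = 0.392857
s = 1 + (scale-1)·z/height = 1 + (0.46-1)·2.75/7 = 0.787857
θ = twist·z/height = -321°·2.75/7 = -126.1071° = -2.200985 rad
cos θ = -0.589297, sin θ = -0.807916 (intermediates below are computed at full precision and shown rounded to 5 d.p.)
v1: (-2,-4) → rotate → (-2.05307,3.97302) → ×s → (-1.61753,3.13017) → (-1.62,3.13)
v2: (5,3) → rotate → (-0.52274,-5.80747) → ×s → (-0.41184,-4.57546) → (-0.41,-4.58)
v3: (0.5,2) → rotate → (1.32118,-1.58255) → ×s → (1.04090,-1.24683) → (1.04,-1.25)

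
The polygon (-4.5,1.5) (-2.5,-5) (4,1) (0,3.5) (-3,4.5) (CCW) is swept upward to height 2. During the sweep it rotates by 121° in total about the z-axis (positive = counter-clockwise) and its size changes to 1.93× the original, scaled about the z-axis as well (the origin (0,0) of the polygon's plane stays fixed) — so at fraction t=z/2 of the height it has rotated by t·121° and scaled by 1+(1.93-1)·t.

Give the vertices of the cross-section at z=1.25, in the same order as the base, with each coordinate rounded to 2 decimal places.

t = z/height = 1.25/2 = 0.625
s = 1 + (scale-1)·z/height = 1 + (1.93-1)·1.25/2 = 1.581250
θ = twist·z/height = 121°·1.25/2 = 75.6250° = 1.319905 rad
cos θ = 0.248267, sin θ = 0.968692 (intermediates below are computed at full precision and shown rounded to 5 d.p.)
v1: (-4.5,1.5) → rotate → (-2.57024,-3.98671) → ×s → (-4.06419,-6.30399) → (-4.06,-6.30)
v2: (-2.5,-5) → rotate → (4.22279,-3.66307) → ×s → (6.67729,-5.79222) → (6.68,-5.79)
v3: (4,1) → rotate → (0.02438,4.12303) → ×s → (0.03855,6.51955) → (0.04,6.52)
v4: (0,3.5) → rotate → (-3.39042,0.86894) → ×s → (-5.36110,1.37400) → (-5.36,1.37)
v5: (-3,4.5) → rotate → (-5.10391,-1.78887) → ×s → (-8.07056,-2.82865) → (-8.07,-2.83)

Cross-section at z=1.25: (-4.06,-6.30) (6.68,-5.79) (0.04,6.52) (-5.36,1.37) (-8.07,-2.83)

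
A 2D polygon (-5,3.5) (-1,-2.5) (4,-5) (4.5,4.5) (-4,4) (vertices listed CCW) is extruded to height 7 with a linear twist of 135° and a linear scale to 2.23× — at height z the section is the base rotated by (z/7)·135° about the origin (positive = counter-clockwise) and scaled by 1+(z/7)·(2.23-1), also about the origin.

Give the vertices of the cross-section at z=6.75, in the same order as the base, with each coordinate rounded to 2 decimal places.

Cross-section at z=6.75: (1.21,-13.29) (5.59,1.86) (2.71,13.73) (-13.86,1.17) (-1.04,-12.32)

t = z/height = 6.75/7 = 0.964286
s = 1 + (scale-1)·z/height = 1 + (2.23-1)·6.75/7 = 2.186071
θ = twist·z/height = 135°·6.75/7 = 130.1786° = 2.272045 rad
cos θ = -0.645172, sin θ = 0.764037 (intermediates below are computed at full precision and shown rounded to 5 d.p.)
v1: (-5,3.5) → rotate → (0.55173,-6.07829) → ×s → (1.20612,-13.28757) → (1.21,-13.29)
v2: (-1,-2.5) → rotate → (2.55527,0.84889) → ×s → (5.58599,1.85574) → (5.59,1.86)
v3: (4,-5) → rotate → (1.23950,6.28201) → ×s → (2.70963,13.73292) → (2.71,13.73)
v4: (4.5,4.5) → rotate → (-6.34144,0.53489) → ×s → (-13.86285,1.16932) → (-13.86,1.17)
v5: (-4,4) → rotate → (-0.47546,-5.63684) → ×s → (-1.03939,-12.32253) → (-1.04,-12.32)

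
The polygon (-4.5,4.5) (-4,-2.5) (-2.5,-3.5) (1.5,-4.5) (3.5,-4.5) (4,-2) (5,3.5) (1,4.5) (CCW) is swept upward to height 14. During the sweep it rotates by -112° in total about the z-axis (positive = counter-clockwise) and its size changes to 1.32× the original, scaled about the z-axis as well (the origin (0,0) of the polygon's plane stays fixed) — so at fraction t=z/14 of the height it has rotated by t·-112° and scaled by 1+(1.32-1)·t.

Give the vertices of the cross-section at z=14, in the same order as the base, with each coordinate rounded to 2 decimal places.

t = z/height = 14/14 = 1
s = 1 + (scale-1)·z/height = 1 + (1.32-1)·14/14 = 1.320000
θ = twist·z/height = -112°·14/14 = -112.0000° = -1.954769 rad
cos θ = -0.374607, sin θ = -0.927184 (intermediates below are computed at full precision and shown rounded to 5 d.p.)
v1: (-4.5,4.5) → rotate → (5.85806,2.48660) → ×s → (7.73264,3.28231) → (7.73,3.28)
v2: (-4,-2.5) → rotate → (-0.81953,4.64525) → ×s → (-1.08178,6.13173) → (-1.08,6.13)
v3: (-2.5,-3.5) → rotate → (-2.30863,3.62908) → ×s → (-3.04739,4.79039) → (-3.05,4.79)
v4: (1.5,-4.5) → rotate → (-4.73424,0.29495) → ×s → (-6.24919,0.38934) → (-6.25,0.39)
v5: (3.5,-4.5) → rotate → (-5.48345,-1.55941) → ×s → (-7.23815,-2.05843) → (-7.24,-2.06)
v6: (4,-2) → rotate → (-3.35279,-2.95952) → ×s → (-4.42569,-3.90657) → (-4.43,-3.91)
v7: (5,3.5) → rotate → (1.37211,-5.94704) → ×s → (1.81119,-7.85010) → (1.81,-7.85)
v8: (1,4.5) → rotate → (3.79772,-2.61291) → ×s → (5.01299,-3.44905) → (5.01,-3.45)

Cross-section at z=14: (7.73,3.28) (-1.08,6.13) (-3.05,4.79) (-6.25,0.39) (-7.24,-2.06) (-4.43,-3.91) (1.81,-7.85) (5.01,-3.45)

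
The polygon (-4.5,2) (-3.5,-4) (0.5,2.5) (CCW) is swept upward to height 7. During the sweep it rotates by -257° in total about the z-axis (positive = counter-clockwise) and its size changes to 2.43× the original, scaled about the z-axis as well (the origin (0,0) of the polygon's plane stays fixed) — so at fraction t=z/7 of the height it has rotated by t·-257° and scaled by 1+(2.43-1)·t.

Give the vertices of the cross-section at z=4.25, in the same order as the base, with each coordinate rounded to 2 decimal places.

t = z/height = 4.25/7 = 0.607143
s = 1 + (scale-1)·z/height = 1 + (2.43-1)·4.25/7 = 1.868214
θ = twist·z/height = -257°·4.25/7 = -156.0357° = -2.723337 rad
cos θ = -0.913799, sin θ = -0.406167 (intermediates below are computed at full precision and shown rounded to 5 d.p.)
v1: (-4.5,2) → rotate → (4.92443,0.00015) → ×s → (9.19989,0.00029) → (9.20,0.00)
v2: (-3.5,-4) → rotate → (1.57363,5.07678) → ×s → (2.93987,9.48451) → (2.94,9.48)
v3: (0.5,2.5) → rotate → (0.55852,-2.48758) → ×s → (1.04343,-4.64733) → (1.04,-4.65)

Cross-section at z=4.25: (9.20,0.00) (2.94,9.48) (1.04,-4.65)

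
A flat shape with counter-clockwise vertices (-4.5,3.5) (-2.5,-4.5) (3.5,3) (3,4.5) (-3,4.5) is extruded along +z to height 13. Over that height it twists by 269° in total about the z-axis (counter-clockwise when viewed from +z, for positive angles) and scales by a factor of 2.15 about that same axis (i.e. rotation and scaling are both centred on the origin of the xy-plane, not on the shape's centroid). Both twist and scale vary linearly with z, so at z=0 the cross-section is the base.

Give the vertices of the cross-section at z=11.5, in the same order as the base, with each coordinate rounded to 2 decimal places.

t = z/height = 11.5/13 = 0.884615
s = 1 + (scale-1)·z/height = 1 + (2.15-1)·11.5/13 = 2.017308
θ = twist·z/height = 269°·11.5/13 = 237.9615° = 4.153212 rad
cos θ = -0.530488, sin θ = -0.847692 (intermediates below are computed at full precision and shown rounded to 5 d.p.)
v1: (-4.5,3.5) → rotate → (5.35412,1.95791) → ×s → (10.80091,3.94970) → (10.80,3.95)
v2: (-2.5,-4.5) → rotate → (-2.48839,4.50643) → ×s → (-5.01986,9.09085) → (-5.02,9.09)
v3: (3.5,3) → rotate → (0.68637,-4.55839) → ×s → (1.38461,-9.19567) → (1.38,-9.20)
v4: (3,4.5) → rotate → (2.22315,-4.93027) → ×s → (4.48478,-9.94588) → (4.48,-9.95)
v5: (-3,4.5) → rotate → (5.40608,0.15588) → ×s → (10.90573,0.31446) → (10.91,0.31)

Cross-section at z=11.5: (10.80,3.95) (-5.02,9.09) (1.38,-9.20) (4.48,-9.95) (10.91,0.31)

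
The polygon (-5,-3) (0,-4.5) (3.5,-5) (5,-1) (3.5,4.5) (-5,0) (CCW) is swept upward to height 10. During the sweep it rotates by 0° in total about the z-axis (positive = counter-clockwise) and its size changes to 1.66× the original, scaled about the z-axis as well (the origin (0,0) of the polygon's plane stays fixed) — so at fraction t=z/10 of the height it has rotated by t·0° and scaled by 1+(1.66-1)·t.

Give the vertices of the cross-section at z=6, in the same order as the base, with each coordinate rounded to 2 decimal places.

Cross-section at z=6: (-6.98,-4.19) (0.00,-6.28) (4.89,-6.98) (6.98,-1.40) (4.89,6.28) (-6.98,0.00)

t = z/height = 6/10 = 0.6
s = 1 + (scale-1)·z/height = 1 + (1.66-1)·6/10 = 1.396000
θ = twist·z/height = 0°·6/10 = 0.0000° = 0.000000 rad
cos θ = 1.000000, sin θ = 0.000000 (intermediates below are computed at full precision and shown rounded to 5 d.p.)
v1: (-5,-3) → rotate → (-5.00000,-3.00000) → ×s → (-6.98000,-4.18800) → (-6.98,-4.19)
v2: (0,-4.5) → rotate → (0.00000,-4.50000) → ×s → (0.00000,-6.28200) → (0.00,-6.28)
v3: (3.5,-5) → rotate → (3.50000,-5.00000) → ×s → (4.88600,-6.98000) → (4.89,-6.98)
v4: (5,-1) → rotate → (5.00000,-1.00000) → ×s → (6.98000,-1.39600) → (6.98,-1.40)
v5: (3.5,4.5) → rotate → (3.50000,4.50000) → ×s → (4.88600,6.28200) → (4.89,6.28)
v6: (-5,0) → rotate → (-5.00000,0.00000) → ×s → (-6.98000,0.00000) → (-6.98,0.00)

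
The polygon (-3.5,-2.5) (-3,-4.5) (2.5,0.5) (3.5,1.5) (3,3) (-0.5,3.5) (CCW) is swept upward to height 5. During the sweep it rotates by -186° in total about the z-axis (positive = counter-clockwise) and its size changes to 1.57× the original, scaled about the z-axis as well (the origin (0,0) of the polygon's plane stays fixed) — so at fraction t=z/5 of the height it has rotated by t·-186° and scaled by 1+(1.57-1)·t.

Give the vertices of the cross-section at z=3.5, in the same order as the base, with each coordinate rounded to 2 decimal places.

Cross-section at z=3.5: (0.49,6.00) (-2.10,7.27) (-1.72,-3.12) (-1.56,-5.09) (0.50,-5.91) (4.19,-2.63)

t = z/height = 3.5/5 = 0.7
s = 1 + (scale-1)·z/height = 1 + (1.57-1)·3.5/5 = 1.399000
θ = twist·z/height = -186°·3.5/5 = -130.2000° = -2.272419 rad
cos θ = -0.645458, sin θ = -0.763796 (intermediates below are computed at full precision and shown rounded to 5 d.p.)
v1: (-3.5,-2.5) → rotate → (0.34961,4.28693) → ×s → (0.48911,5.99742) → (0.49,6.00)
v2: (-3,-4.5) → rotate → (-1.50071,5.19595) → ×s → (-2.09949,7.26913) → (-2.10,7.27)
v3: (2.5,0.5) → rotate → (-1.23175,-2.23222) → ×s → (-1.72321,-3.12287) → (-1.72,-3.12)
v4: (3.5,1.5) → rotate → (-1.11341,-3.64147) → ×s → (-1.55766,-5.09442) → (-1.56,-5.09)
v5: (3,3) → rotate → (0.35502,-4.22776) → ×s → (0.49667,-5.91464) → (0.50,-5.91)
v6: (-0.5,3.5) → rotate → (2.99601,-1.87720) → ×s → (4.19142,-2.62621) → (4.19,-2.63)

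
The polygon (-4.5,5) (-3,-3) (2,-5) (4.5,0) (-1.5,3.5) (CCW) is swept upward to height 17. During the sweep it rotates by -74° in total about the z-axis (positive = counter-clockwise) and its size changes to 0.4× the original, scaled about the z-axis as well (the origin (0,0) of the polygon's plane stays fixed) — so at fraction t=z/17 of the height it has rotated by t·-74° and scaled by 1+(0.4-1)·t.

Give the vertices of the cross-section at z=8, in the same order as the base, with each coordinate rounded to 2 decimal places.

Cross-section at z=8: (-0.60,4.79) (-3.00,-0.54) (-0.87,-3.77) (2.65,-1.84) (0.55,2.68)

t = z/height = 8/17 = 0.470588
s = 1 + (scale-1)·z/height = 1 + (0.4-1)·8/17 = 0.717647
θ = twist·z/height = -74°·8/17 = -34.8235° = -0.607785 rad
cos θ = 0.820915, sin θ = -0.571051 (intermediates below are computed at full precision and shown rounded to 5 d.p.)
v1: (-4.5,5) → rotate → (-0.83886,6.67430) → ×s → (-0.60201,4.78979) → (-0.60,4.79)
v2: (-3,-3) → rotate → (-4.17590,-0.74959) → ×s → (-2.99682,-0.53794) → (-3.00,-0.54)
v3: (2,-5) → rotate → (-1.21342,-5.24668) → ×s → (-0.87081,-3.76526) → (-0.87,-3.77)
v4: (4.5,0) → rotate → (3.69412,-2.56973) → ×s → (2.65107,-1.84416) → (2.65,-1.84)
v5: (-1.5,3.5) → rotate → (0.76731,3.72978) → ×s → (0.55065,2.67666) → (0.55,2.68)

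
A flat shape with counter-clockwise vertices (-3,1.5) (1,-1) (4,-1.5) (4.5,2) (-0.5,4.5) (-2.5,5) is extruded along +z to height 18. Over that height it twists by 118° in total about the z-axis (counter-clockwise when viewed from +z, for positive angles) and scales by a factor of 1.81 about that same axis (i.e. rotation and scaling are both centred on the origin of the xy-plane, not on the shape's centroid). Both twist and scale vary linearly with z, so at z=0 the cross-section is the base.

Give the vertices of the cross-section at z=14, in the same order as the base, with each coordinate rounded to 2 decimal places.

t = z/height = 14/18 = 0.777778
s = 1 + (scale-1)·z/height = 1 + (1.81-1)·14/18 = 1.630000
θ = twist·z/height = 118°·14/18 = 91.7778° = 1.601824 rad
cos θ = -0.031023, sin θ = 0.999519 (intermediates below are computed at full precision and shown rounded to 5 d.p.)
v1: (-3,1.5) → rotate → (-1.40621,-3.04509) → ×s → (-2.29212,-4.96350) → (-2.29,-4.96)
v2: (1,-1) → rotate → (0.96850,1.03054) → ×s → (1.57865,1.67978) → (1.58,1.68)
v3: (4,-1.5) → rotate → (1.37519,4.04461) → ×s → (2.24155,6.59271) → (2.24,6.59)
v4: (4.5,2) → rotate → (-2.13864,4.43579) → ×s → (-3.48599,7.23033) → (-3.49,7.23)
v5: (-0.5,4.5) → rotate → (-4.48232,-0.63936) → ×s → (-7.30619,-1.04216) → (-7.31,-1.04)
v6: (-2.5,5) → rotate → (-4.92004,-2.65391) → ×s → (-8.01966,-4.32588) → (-8.02,-4.33)

Cross-section at z=14: (-2.29,-4.96) (1.58,1.68) (2.24,6.59) (-3.49,7.23) (-7.31,-1.04) (-8.02,-4.33)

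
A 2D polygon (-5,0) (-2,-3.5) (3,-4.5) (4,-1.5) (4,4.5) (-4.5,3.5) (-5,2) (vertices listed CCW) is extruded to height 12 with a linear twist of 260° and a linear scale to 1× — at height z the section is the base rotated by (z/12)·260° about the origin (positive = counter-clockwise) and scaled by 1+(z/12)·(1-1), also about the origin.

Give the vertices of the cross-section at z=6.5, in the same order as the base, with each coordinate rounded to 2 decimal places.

t = z/height = 6.5/12 = 0.541667
s = 1 + (scale-1)·z/height = 1 + (1-1)·6.5/12 = 1.000000
θ = twist·z/height = 260°·6.5/12 = 140.8333° = 2.458005 rad
cos θ = -0.775312, sin θ = 0.631578 (intermediates below are computed at full precision and shown rounded to 5 d.p.)
v1: (-5,0) → rotate → (3.87656,-3.15789) → ×s → (3.87656,-3.15789) → (3.88,-3.16)
v2: (-2,-3.5) → rotate → (3.76115,1.45044) → ×s → (3.76115,1.45044) → (3.76,1.45)
v3: (3,-4.5) → rotate → (0.51617,5.38364) → ×s → (0.51617,5.38364) → (0.52,5.38)
v4: (4,-1.5) → rotate → (-2.15388,3.68928) → ×s → (-2.15388,3.68928) → (-2.15,3.69)
v5: (4,4.5) → rotate → (-5.94335,-0.96259) → ×s → (-5.94335,-0.96259) → (-5.94,-0.96)
v6: (-4.5,3.5) → rotate → (1.27838,-5.55569) → ×s → (1.27838,-5.55569) → (1.28,-5.56)
v7: (-5,2) → rotate → (2.61340,-4.70852) → ×s → (2.61340,-4.70852) → (2.61,-4.71)

Cross-section at z=6.5: (3.88,-3.16) (3.76,1.45) (0.52,5.38) (-2.15,3.69) (-5.94,-0.96) (1.28,-5.56) (2.61,-4.71)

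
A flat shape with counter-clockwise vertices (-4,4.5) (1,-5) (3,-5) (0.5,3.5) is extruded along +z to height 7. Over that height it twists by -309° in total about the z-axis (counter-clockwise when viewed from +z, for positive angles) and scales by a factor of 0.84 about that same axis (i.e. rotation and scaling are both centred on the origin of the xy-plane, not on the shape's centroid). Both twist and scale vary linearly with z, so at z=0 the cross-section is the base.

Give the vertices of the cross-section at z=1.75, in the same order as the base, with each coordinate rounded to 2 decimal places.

t = z/height = 1.75/7 = 0.25
s = 1 + (scale-1)·z/height = 1 + (0.84-1)·1.75/7 = 0.960000
θ = twist·z/height = -309°·1.75/7 = -77.2500° = -1.348267 rad
cos θ = 0.220697, sin θ = -0.975342 (intermediates below are computed at full precision and shown rounded to 5 d.p.)
v1: (-4,4.5) → rotate → (3.50625,4.89451) → ×s → (3.36600,4.69873) → (3.37,4.70)
v2: (1,-5) → rotate → (-4.65601,-2.07883) → ×s → (-4.46977,-1.99568) → (-4.47,-2.00)
v3: (3,-5) → rotate → (-4.21462,-4.02951) → ×s → (-4.04603,-3.86833) → (-4.05,-3.87)
v4: (0.5,3.5) → rotate → (3.52405,0.28477) → ×s → (3.38308,0.27338) → (3.38,0.27)

Cross-section at z=1.75: (3.37,4.70) (-4.47,-2.00) (-4.05,-3.87) (3.38,0.27)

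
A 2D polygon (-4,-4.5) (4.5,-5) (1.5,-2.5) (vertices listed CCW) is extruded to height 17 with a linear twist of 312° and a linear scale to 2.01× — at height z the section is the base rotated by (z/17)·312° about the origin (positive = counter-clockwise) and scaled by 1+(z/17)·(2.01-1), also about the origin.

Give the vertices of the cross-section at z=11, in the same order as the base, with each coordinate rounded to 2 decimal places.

Cross-section at z=11: (3.36,9.37) (-9.99,4.90) (-3.84,2.91)

t = z/height = 11/17 = 0.647059
s = 1 + (scale-1)·z/height = 1 + (2.01-1)·11/17 = 1.653529
θ = twist·z/height = 312°·11/17 = 201.8824° = 3.523512 rad
cos θ = -0.927951, sin θ = -0.372702 (intermediates below are computed at full precision and shown rounded to 5 d.p.)
v1: (-4,-4.5) → rotate → (2.03465,5.66659) → ×s → (3.36435,9.36987) → (3.36,9.37)
v2: (4.5,-5) → rotate → (-6.03929,2.96260) → ×s → (-9.98614,4.89874) → (-9.99,4.90)
v3: (1.5,-2.5) → rotate → (-2.32368,1.76082) → ×s → (-3.84228,2.91158) → (-3.84,2.91)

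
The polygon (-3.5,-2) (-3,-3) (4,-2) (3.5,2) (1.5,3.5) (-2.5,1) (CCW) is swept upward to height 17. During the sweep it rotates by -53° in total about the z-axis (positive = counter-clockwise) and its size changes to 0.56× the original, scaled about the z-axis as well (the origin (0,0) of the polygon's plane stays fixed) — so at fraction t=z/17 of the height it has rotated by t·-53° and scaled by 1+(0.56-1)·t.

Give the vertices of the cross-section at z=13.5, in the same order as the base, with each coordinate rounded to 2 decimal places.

t = z/height = 13.5/17 = 0.794118
s = 1 + (scale-1)·z/height = 1 + (0.56-1)·13.5/17 = 0.650588
θ = twist·z/height = -53°·13.5/17 = -42.0882° = -0.734578 rad
cos θ = 0.742113, sin θ = -0.670274 (intermediates below are computed at full precision and shown rounded to 5 d.p.)
v1: (-3.5,-2) → rotate → (-3.93795,0.86173) → ×s → (-2.56198,0.56063) → (-2.56,0.56)
v2: (-3,-3) → rotate → (-4.23716,-0.21552) → ×s → (-2.75665,-0.14021) → (-2.76,-0.14)
v3: (4,-2) → rotate → (1.62791,-4.16532) → ×s → (1.05910,-2.70991) → (1.06,-2.71)
v4: (3.5,2) → rotate → (3.93795,-0.86173) → ×s → (2.56198,-0.56063) → (2.56,-0.56)
v5: (1.5,3.5) → rotate → (3.45913,1.59199) → ×s → (2.25047,1.03573) → (2.25,1.04)
v6: (-2.5,1) → rotate → (-1.18501,2.41780) → ×s → (-0.77095,1.57299) → (-0.77,1.57)

Cross-section at z=13.5: (-2.56,0.56) (-2.76,-0.14) (1.06,-2.71) (2.56,-0.56) (2.25,1.04) (-0.77,1.57)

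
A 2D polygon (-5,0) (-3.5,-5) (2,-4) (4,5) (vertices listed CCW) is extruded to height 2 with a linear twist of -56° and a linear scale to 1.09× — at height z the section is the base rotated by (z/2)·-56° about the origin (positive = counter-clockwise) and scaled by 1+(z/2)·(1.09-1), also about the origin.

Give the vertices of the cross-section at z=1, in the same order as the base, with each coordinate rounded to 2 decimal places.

t = z/height = 1/2 = 0.5
s = 1 + (scale-1)·z/height = 1 + (1.09-1)·1/2 = 1.045000
θ = twist·z/height = -56°·1/2 = -28.0000° = -0.488692 rad
cos θ = 0.882948, sin θ = -0.469472 (intermediates below are computed at full precision and shown rounded to 5 d.p.)
v1: (-5,0) → rotate → (-4.41474,2.34736) → ×s → (-4.61340,2.45299) → (-4.61,2.45)
v2: (-3.5,-5) → rotate → (-5.43767,-2.77159) → ×s → (-5.68237,-2.89631) → (-5.68,-2.90)
v3: (2,-4) → rotate → (-0.11199,-4.47073) → ×s → (-0.11703,-4.67192) → (-0.12,-4.67)
v4: (4,5) → rotate → (5.87915,2.53685) → ×s → (6.14371,2.65101) → (6.14,2.65)

Cross-section at z=1: (-4.61,2.45) (-5.68,-2.90) (-0.12,-4.67) (6.14,2.65)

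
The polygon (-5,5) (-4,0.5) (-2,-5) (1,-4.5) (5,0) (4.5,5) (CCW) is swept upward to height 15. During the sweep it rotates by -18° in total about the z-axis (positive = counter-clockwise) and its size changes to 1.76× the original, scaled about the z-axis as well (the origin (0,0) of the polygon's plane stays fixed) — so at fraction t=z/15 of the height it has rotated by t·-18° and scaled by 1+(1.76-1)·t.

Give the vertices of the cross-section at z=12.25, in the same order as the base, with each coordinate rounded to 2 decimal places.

t = z/height = 12.25/15 = 0.816667
s = 1 + (scale-1)·z/height = 1 + (1.76-1)·12.25/15 = 1.620667
θ = twist·z/height = -18°·12.25/15 = -14.7000° = -0.256563 rad
cos θ = 0.967268, sin θ = -0.253758 (intermediates below are computed at full precision and shown rounded to 5 d.p.)
v1: (-5,5) → rotate → (-3.56755,6.10513) → ×s → (-5.78181,9.89438) → (-5.78,9.89)
v2: (-4,0.5) → rotate → (-3.74219,1.49867) → ×s → (-6.06485,2.42884) → (-6.06,2.43)
v3: (-2,-5) → rotate → (-3.20333,-4.32882) → ×s → (-5.19152,-7.01558) → (-5.19,-7.02)
v4: (1,-4.5) → rotate → (-0.17464,-4.60646) → ×s → (-0.28304,-7.46554) → (-0.28,-7.47)
v5: (5,0) → rotate → (4.83634,-1.26879) → ×s → (7.83809,-2.05629) → (7.84,-2.06)
v6: (4.5,5) → rotate → (5.62149,3.69443) → ×s → (9.11057,5.98744) → (9.11,5.99)

Cross-section at z=12.25: (-5.78,9.89) (-6.06,2.43) (-5.19,-7.02) (-0.28,-7.47) (7.84,-2.06) (9.11,5.99)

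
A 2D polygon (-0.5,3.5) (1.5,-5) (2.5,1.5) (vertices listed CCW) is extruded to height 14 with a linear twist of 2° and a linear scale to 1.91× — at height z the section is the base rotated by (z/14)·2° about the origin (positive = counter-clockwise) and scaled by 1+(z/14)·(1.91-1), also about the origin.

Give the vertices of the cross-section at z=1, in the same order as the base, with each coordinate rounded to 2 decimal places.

Cross-section at z=1: (-0.54,3.73) (1.61,-5.32) (2.66,1.60)

t = z/height = 1/14 = 0.0714286
s = 1 + (scale-1)·z/height = 1 + (1.91-1)·1/14 = 1.065000
θ = twist·z/height = 2°·1/14 = 0.1429° = 0.002493 rad
cos θ = 0.999997, sin θ = 0.002493 (intermediates below are computed at full precision and shown rounded to 5 d.p.)
v1: (-0.5,3.5) → rotate → (-0.50873,3.49874) → ×s → (-0.54179,3.72616) → (-0.54,3.73)
v2: (1.5,-5) → rotate → (1.51246,-4.99624) → ×s → (1.61077,-5.32100) → (1.61,-5.32)
v3: (2.5,1.5) → rotate → (2.49625,1.50623) → ×s → (2.65851,1.60413) → (2.66,1.60)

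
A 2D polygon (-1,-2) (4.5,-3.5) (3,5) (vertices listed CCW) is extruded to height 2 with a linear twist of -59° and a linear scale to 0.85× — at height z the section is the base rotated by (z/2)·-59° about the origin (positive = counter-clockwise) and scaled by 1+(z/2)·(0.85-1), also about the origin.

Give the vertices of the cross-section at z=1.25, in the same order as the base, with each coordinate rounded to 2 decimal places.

Cross-section at z=1.25: (-1.81,-0.91) (1.36,-4.98) (4.89,1.99)

t = z/height = 1.25/2 = 0.625
s = 1 + (scale-1)·z/height = 1 + (0.85-1)·1.25/2 = 0.906250
θ = twist·z/height = -59°·1.25/2 = -36.8750° = -0.643590 rad
cos θ = 0.799947, sin θ = -0.600071 (intermediates below are computed at full precision and shown rounded to 5 d.p.)
v1: (-1,-2) → rotate → (-2.00009,-0.99982) → ×s → (-1.81258,-0.90609) → (-1.81,-0.91)
v2: (4.5,-3.5) → rotate → (1.49951,-5.50013) → ×s → (1.35893,-4.98450) → (1.36,-4.98)
v3: (3,5) → rotate → (5.40020,2.19952) → ×s → (4.89393,1.99331) → (4.89,1.99)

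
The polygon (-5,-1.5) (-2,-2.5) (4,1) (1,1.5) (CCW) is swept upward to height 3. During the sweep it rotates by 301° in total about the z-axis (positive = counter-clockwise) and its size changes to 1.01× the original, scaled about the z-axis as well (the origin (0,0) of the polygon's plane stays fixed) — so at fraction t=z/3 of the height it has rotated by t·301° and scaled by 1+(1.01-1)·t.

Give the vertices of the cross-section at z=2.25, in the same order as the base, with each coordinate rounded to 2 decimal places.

Cross-section at z=2.25: (2.43,4.66) (-0.40,3.20) (-2.09,-3.59) (0.38,-1.78)

t = z/height = 2.25/3 = 0.75
s = 1 + (scale-1)·z/height = 1 + (1.01-1)·2.25/3 = 1.007500
θ = twist·z/height = 301°·2.25/3 = 225.7500° = 3.940081 rad
cos θ = -0.697790, sin θ = -0.716302 (intermediates below are computed at full precision and shown rounded to 5 d.p.)
v1: (-5,-1.5) → rotate → (2.41450,4.62820) → ×s → (2.43261,4.66291) → (2.43,4.66)
v2: (-2,-2.5) → rotate → (-0.39517,3.17708) → ×s → (-0.39814,3.20091) → (-0.40,3.20)
v3: (4,1) → rotate → (-2.07486,-3.56300) → ×s → (-2.09042,-3.58972) → (-2.09,-3.59)
v4: (1,1.5) → rotate → (0.37666,-1.76299) → ×s → (0.37949,-1.77621) → (0.38,-1.78)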